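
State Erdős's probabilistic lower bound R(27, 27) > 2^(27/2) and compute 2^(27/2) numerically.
2^(27/2) = 11585.2375; so R(27, 27) > 11585.2375

Colour each edge of K_n uniformly at random with red/blue. The expected number of monochromatic K_27 is C(n, 27) · 2 · 2^(−C(27,2)). If C(n, 27) · 2^(1 − C(27,2)) < 1, then with positive probability no monochromatic K_27 exists, so R(27, 27) > n. The standard estimate C(n, 27) ≤ n^27/27! shows this inequality holds whenever n ≤ 2^(27/2) (since 27! · 2^(C(27,2) − 1) > 2^(27^2/2) ≥ n^27). Hence R(27, 27) > 2^(27/2) = 11585.2375.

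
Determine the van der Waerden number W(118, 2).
W(118, 2) = 118 + 1 = 119

A 2-term AP is any pair of integers, so a monochromatic 2-AP exists iff some colour is used at least twice. With 118 colours, the colouring i ↦ i on {1, ..., 118} uses each colour once, avoiding any monochromatic pair, so W(118, 2) > 118. For {1, ..., 119}, pigeonhole forces two integers of the same colour, which form a monochromatic 2-AP. Hence W(118, 2) = 119.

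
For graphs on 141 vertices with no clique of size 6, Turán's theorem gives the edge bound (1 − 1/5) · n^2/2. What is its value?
Turán density bound = (4/5) · 141^2/2 = 39762/5 ≈ 7952.4

Turán's theorem: ex(n, K_{r+1}) is achieved by the complete r-partite Turán graph T(n, r) with parts as balanced as possible, and is at most (1 − 1/r) · n^2/2. For r = 5, n = 141: the density bound is (4/5) · 19881/2 = 39762/5 ≈ 7952.4. The integer-valued extremum is e(T(141, 5)) = 7952, which is strictly less than the density bound 39762/5 since 5 ∤ 141 (the parts of T(141, 5) cannot all be equal).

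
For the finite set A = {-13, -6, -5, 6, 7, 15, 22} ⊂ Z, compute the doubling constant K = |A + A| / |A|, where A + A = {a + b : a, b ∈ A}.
K = |A + A| / |A| = 25/7

Enumerate A + A = {a + b : a, b ∈ A}. With |A| = 7, there are |A|^2 = 49 ordered sum pairs; collecting distinct values, A + A = {-26, -19, -18, -12, -11, -10, -7, -6, 0, 1, 2, 9, 10, 12, 13, 14, 16, 17, 21, 22, 28, 29, 30, 37, 44}, so |A + A| = 25. Thus K = 25/7. For comparison, the minimum possible |A + A| over all 7-element sets is 2·7 − 1 = 13 (so min K = 13/7), attained only by arithmetic progressions.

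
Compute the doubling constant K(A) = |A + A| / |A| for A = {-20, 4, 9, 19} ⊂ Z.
K = |A + A| / |A| = 10/4 = 5/2

Enumerate A + A = {a + b : a, b ∈ A}. With |A| = 4, there are |A|^2 = 16 ordered sum pairs; collecting distinct values, A + A = {-40, -16, -11, -1, 8, 13, 18, 23, 28, 38}, so |A + A| = 10. Thus K = 10/4 = 5/2. For comparison, the minimum possible |A + A| over all 4-element sets is 2·4 − 1 = 7 (so min K = 7/4), attained only by arithmetic progressions.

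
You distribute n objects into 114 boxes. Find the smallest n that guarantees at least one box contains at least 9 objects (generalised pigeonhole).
n = (9 − 1)·114 + 1 = 913

By the generalised pigeonhole principle, to guarantee some box contains ≥ r objects we need more than (r − 1) · k objects total. Threshold: n = (r − 1) · k + 1. With r = 9 and k = 114: n = 8 · 114 + 1 = 912 + 1 = 913. For n = 912 = 8 · 114, we can put exactly 8 objects in every box, avoiding 9 in any single one — so 913 is tight.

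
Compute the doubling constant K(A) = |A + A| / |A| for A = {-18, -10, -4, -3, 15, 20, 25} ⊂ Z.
K = |A + A| / |A| = 27/7

Enumerate A + A = {a + b : a, b ∈ A}. With |A| = 7, there are |A|^2 = 49 ordered sum pairs; collecting distinct values, A + A = {-36, -28, -22, -21, -20, -14, -13, -8, -7, -6, -3, 2, 5, 7, 10, 11, 12, 15, 16, 17, 21, 22, 30, 35, 40, 45, 50}, so |A + A| = 27. Thus K = 27/7. For comparison, the minimum possible |A + A| over all 7-element sets is 2·7 − 1 = 13 (so min K = 13/7), attained only by arithmetic progressions.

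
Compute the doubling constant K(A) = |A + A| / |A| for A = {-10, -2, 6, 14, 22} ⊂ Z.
K = |A + A| / |A| = 9/5

Enumerate A + A = {a + b : a, b ∈ A}. With |A| = 5, there are |A|^2 = 25 ordered sum pairs; collecting distinct values, A + A = {-20, -12, -4, 4, 12, 20, 28, 36, 44}, so |A + A| = 9. Thus K = 9/5. Here |A + A| = 2|A| − 1 = 9, the minimum possible — so K = 9/5 is minimal, which holds iff A is an arithmetic progression.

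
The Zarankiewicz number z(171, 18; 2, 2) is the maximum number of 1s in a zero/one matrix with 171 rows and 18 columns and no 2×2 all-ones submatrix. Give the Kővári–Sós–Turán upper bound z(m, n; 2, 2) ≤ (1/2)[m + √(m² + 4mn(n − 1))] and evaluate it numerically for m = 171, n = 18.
z(171, 18; 2, 2) ≤ (1/2)[171 + √(171² + 4·171·18·17)] = (1/2)[171 + √238545] = 329.7053

Kővári–Sós–Turán: let r_1, ..., r_171 be the row sums and z = Σ r_i the total number of 1s. Each pair of columns can share at most one row with both entries 1 (else a 2×2 all-ones block appears), so Σ_i C(r_i, 2) ≤ C(18, 2) = 153. By convexity Σ_i C(r_i, 2) ≥ 171·C(z/171, 2) = z(z − 171)/(2·171), giving z² − 171z − 171·18·17 ≤ 0 and hence z ≤ (1/2)[171 + √(29241 + 4·52326)] = (1/2)[171 + √238545] ≈ (1/2)(171 + 488.4107) = 329.7053.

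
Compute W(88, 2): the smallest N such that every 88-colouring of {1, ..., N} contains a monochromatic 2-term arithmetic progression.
W(88, 2) = 88 + 1 = 89

A 2-term AP is any pair of integers, so a monochromatic 2-AP exists iff some colour is used at least twice. With 88 colours, the colouring i ↦ i on {1, ..., 88} uses each colour once, avoiding any monochromatic pair, so W(88, 2) > 88. For {1, ..., 89}, pigeonhole forces two integers of the same colour, which form a monochromatic 2-AP. Hence W(88, 2) = 89.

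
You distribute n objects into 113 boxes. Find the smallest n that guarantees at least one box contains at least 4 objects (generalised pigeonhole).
n = (4 − 1)·113 + 1 = 340

By the generalised pigeonhole principle, to guarantee some box contains ≥ r objects we need more than (r − 1) · k objects total. Threshold: n = (r − 1) · k + 1. With r = 4 and k = 113: n = 3 · 113 + 1 = 339 + 1 = 340. For n = 339 = 3 · 113, we can put exactly 3 objects in every box, avoiding 4 in any single one — so 340 is tight.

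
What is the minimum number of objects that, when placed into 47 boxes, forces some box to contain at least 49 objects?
n = (49 − 1)·47 + 1 = 2257

By the generalised pigeonhole principle, to guarantee some box contains ≥ r objects we need more than (r − 1) · k objects total. Threshold: n = (r − 1) · k + 1. With r = 49 and k = 47: n = 48 · 47 + 1 = 2256 + 1 = 2257. For n = 2256 = 48 · 47, we can put exactly 48 objects in every box, avoiding 49 in any single one — so 2257 is tight.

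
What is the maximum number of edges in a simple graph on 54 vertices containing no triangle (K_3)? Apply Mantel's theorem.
ex(54, K_3) = ⌊54^2/4⌋ = 729

Mantel (1907): a triangle-free graph on n vertices has at most ⌊n^2/4⌋ edges, with equality for the complete bipartite graph K_{⌊n/2⌋, ⌈n/2⌉}. For n = 54: ⌊54^2/4⌋ = ⌊2916/4⌋ = 729. The extremal graph is K_{27, 27}, which has 27·27 = 729 edges.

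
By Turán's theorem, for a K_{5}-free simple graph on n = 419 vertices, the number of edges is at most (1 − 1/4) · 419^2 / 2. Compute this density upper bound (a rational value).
Turán density bound = (3/4) · 419^2/2 = 526683/8 ≈ 65835.375

Turán's theorem: ex(n, K_{r+1}) is achieved by the complete r-partite Turán graph T(n, r) with parts as balanced as possible, and is at most (1 − 1/r) · n^2/2. For r = 4, n = 419: the density bound is (3/4) · 175561/2 = 526683/8 ≈ 65835.375. The integer-valued extremum is e(T(419, 4)) = 65835, which is strictly less than the density bound 526683/8 since 4 ∤ 419 (the parts of T(419, 4) cannot all be equal).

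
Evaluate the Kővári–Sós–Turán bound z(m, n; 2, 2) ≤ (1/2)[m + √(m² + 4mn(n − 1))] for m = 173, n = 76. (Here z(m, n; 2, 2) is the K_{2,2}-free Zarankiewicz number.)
z(173, 76; 2, 2) ≤ (1/2)[173 + √(173² + 4·173·76·75)] = (1/2)[173 + √3974329] = 1083.286

Kővári–Sós–Turán: let r_1, ..., r_173 be the row sums and z = Σ r_i the total number of 1s. Each pair of columns can share at most one row with both entries 1 (else a 2×2 all-ones block appears), so Σ_i C(r_i, 2) ≤ C(76, 2) = 2850. By convexity Σ_i C(r_i, 2) ≥ 173·C(z/173, 2) = z(z − 173)/(2·173), giving z² − 173z − 173·76·75 ≤ 0 and hence z ≤ (1/2)[173 + √(29929 + 4·986100)] = (1/2)[173 + √3974329] ≈ (1/2)(173 + 1993.5719) = 1083.286.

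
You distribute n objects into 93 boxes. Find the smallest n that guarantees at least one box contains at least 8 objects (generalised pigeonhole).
n = (8 − 1)·93 + 1 = 652

By the generalised pigeonhole principle, to guarantee some box contains ≥ r objects we need more than (r − 1) · k objects total. Threshold: n = (r − 1) · k + 1. With r = 8 and k = 93: n = 7 · 93 + 1 = 651 + 1 = 652. For n = 651 = 7 · 93, we can put exactly 7 objects in every box, avoiding 8 in any single one — so 652 is tight.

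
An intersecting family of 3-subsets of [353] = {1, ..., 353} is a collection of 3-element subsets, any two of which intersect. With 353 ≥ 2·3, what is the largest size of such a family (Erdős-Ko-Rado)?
max |F| = C(352, 2) = 61776

Erdős-Ko-Rado (1961): when n ≥ 2k, max |F| = C(n−1, k−1). The bound is attained by the star {A : i ∈ A} for any fixed i ∈ [n]. Here C(353−1, 3−1) = C(352, 2) = 61776.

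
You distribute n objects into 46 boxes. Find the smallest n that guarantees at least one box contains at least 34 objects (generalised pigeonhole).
n = (34 − 1)·46 + 1 = 1519

By the generalised pigeonhole principle, to guarantee some box contains ≥ r objects we need more than (r − 1) · k objects total. Threshold: n = (r − 1) · k + 1. With r = 34 and k = 46: n = 33 · 46 + 1 = 1518 + 1 = 1519. For n = 1518 = 33 · 46, we can put exactly 33 objects in every box, avoiding 34 in any single one — so 1519 is tight.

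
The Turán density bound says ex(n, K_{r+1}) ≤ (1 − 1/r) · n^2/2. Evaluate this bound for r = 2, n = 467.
Turán density bound = (1/2) · 467^2/2 = 218089/4 ≈ 54522.25

Turán's theorem: ex(n, K_{r+1}) is achieved by the complete r-partite Turán graph T(n, r) with parts as balanced as possible, and is at most (1 − 1/r) · n^2/2. For r = 2, n = 467: the density bound is (1/2) · 218089/2 = 218089/4 ≈ 54522.25. The integer-valued extremum is e(T(467, 2)) = 54522, which is strictly less than the density bound 218089/4 since 2 ∤ 467 (the parts of T(467, 2) cannot all be equal).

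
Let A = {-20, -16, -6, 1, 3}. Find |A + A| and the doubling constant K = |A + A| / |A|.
K = |A + A| / |A| = 15/5 = 3

Enumerate A + A = {a + b : a, b ∈ A}. With |A| = 5, there are |A|^2 = 25 ordered sum pairs; collecting distinct values, A + A = {-40, -36, -32, -26, -22, -19, -17, -15, -13, -12, -5, -3, 2, 4, 6}, so |A + A| = 15. Thus K = 15/5 = 3. For comparison, the minimum possible |A + A| over all 5-element sets is 2·5 − 1 = 9 (so min K = 9/5), attained only by arithmetic progressions.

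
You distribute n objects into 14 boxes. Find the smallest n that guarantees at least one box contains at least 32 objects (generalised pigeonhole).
n = (32 − 1)·14 + 1 = 435

By the generalised pigeonhole principle, to guarantee some box contains ≥ r objects we need more than (r − 1) · k objects total. Threshold: n = (r − 1) · k + 1. With r = 32 and k = 14: n = 31 · 14 + 1 = 434 + 1 = 435. For n = 434 = 31 · 14, we can put exactly 31 objects in every box, avoiding 32 in any single one — so 435 is tight.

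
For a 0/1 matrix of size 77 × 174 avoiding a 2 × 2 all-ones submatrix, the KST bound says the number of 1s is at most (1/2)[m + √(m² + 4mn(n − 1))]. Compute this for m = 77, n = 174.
z(77, 174; 2, 2) ≤ (1/2)[77 + √(77² + 4·77·174·173)] = (1/2)[77 + √9277345] = 1561.4367

Kővári–Sós–Turán: let r_1, ..., r_77 be the row sums and z = Σ r_i the total number of 1s. Each pair of columns can share at most one row with both entries 1 (else a 2×2 all-ones block appears), so Σ_i C(r_i, 2) ≤ C(174, 2) = 15051. By convexity Σ_i C(r_i, 2) ≥ 77·C(z/77, 2) = z(z − 77)/(2·77), giving z² − 77z − 77·174·173 ≤ 0 and hence z ≤ (1/2)[77 + √(5929 + 4·2317854)] = (1/2)[77 + √9277345] ≈ (1/2)(77 + 3045.8734) = 1561.4367.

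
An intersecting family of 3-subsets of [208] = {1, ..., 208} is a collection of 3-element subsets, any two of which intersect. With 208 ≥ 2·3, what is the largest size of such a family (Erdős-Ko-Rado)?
max |F| = C(207, 2) = 21321

The Erdős-Ko-Rado theorem states: for n ≥ 2k, an intersecting family of k-subsets of an n-element set has size at most C(n − 1, k − 1), with equality for 'star' families {A ⊆ [n] : |A| = k, i ∈ A} (fix an element i). For n = 208, k = 3: C(207, 2) = 21321.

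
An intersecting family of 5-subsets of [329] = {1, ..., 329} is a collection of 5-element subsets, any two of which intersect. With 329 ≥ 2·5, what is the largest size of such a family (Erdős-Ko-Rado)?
max |F| = C(328, 4) = 473490550

Erdős-Ko-Rado (1961): when n ≥ 2k, max |F| = C(n−1, k−1). The bound is attained by the star {A : i ∈ A} for any fixed i ∈ [n]. Here C(329−1, 5−1) = C(328, 4) = 473490550.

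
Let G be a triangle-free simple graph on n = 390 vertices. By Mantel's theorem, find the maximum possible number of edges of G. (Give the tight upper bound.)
ex(390, K_3) = ⌊390^2/4⌋ = 38025

Mantel (1907): a triangle-free graph on n vertices has at most ⌊n^2/4⌋ edges, with equality for the complete bipartite graph K_{⌊n/2⌋, ⌈n/2⌉}. For n = 390: ⌊390^2/4⌋ = ⌊152100/4⌋ = 38025. The extremal graph is K_{195, 195}, which has 195·195 = 38025 edges.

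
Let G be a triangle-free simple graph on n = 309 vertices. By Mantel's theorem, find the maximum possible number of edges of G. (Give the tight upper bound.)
ex(309, K_3) = ⌊309^2/4⌋ = 23870

Mantel (1907): a triangle-free graph on n vertices has at most ⌊n^2/4⌋ edges, with equality for the complete bipartite graph K_{⌊n/2⌋, ⌈n/2⌉}. For n = 309: ⌊309^2/4⌋ = ⌊95481/4⌋ = 23870. The extremal graph is K_{154, 155}, which has 154·155 = 23870 edges.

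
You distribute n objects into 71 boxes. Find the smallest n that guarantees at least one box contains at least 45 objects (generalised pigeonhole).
n = (45 − 1)·71 + 1 = 3125

By the generalised pigeonhole principle, to guarantee some box contains ≥ r objects we need more than (r − 1) · k objects total. Threshold: n = (r − 1) · k + 1. With r = 45 and k = 71: n = 44 · 71 + 1 = 3124 + 1 = 3125. For n = 3124 = 44 · 71, we can put exactly 44 objects in every box, avoiding 45 in any single one — so 3125 is tight.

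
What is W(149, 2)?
W(149, 2) = 149 + 1 = 150

A 2-term AP is any pair of integers, so a monochromatic 2-AP exists iff some colour is used at least twice. With 149 colours, the colouring i ↦ i on {1, ..., 149} uses each colour once, avoiding any monochromatic pair, so W(149, 2) > 149. For {1, ..., 150}, pigeonhole forces two integers of the same colour, which form a monochromatic 2-AP. Hence W(149, 2) = 150.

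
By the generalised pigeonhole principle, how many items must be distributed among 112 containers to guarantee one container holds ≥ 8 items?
n = (8 − 1)·112 + 1 = 785

By the generalised pigeonhole principle, to guarantee some box contains ≥ r objects we need more than (r − 1) · k objects total. Threshold: n = (r − 1) · k + 1. With r = 8 and k = 112: n = 7 · 112 + 1 = 784 + 1 = 785. For n = 784 = 7 · 112, we can put exactly 7 objects in every box, avoiding 8 in any single one — so 785 is tight.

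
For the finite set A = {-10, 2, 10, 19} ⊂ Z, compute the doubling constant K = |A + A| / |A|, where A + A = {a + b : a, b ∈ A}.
K = |A + A| / |A| = 10/4 = 5/2

Enumerate A + A = {a + b : a, b ∈ A}. With |A| = 4, there are |A|^2 = 16 ordered sum pairs; collecting distinct values, A + A = {-20, -8, 0, 4, 9, 12, 20, 21, 29, 38}, so |A + A| = 10. Thus K = 10/4 = 5/2. For comparison, the minimum possible |A + A| over all 4-element sets is 2·4 − 1 = 7 (so min K = 7/4), attained only by arithmetic progressions.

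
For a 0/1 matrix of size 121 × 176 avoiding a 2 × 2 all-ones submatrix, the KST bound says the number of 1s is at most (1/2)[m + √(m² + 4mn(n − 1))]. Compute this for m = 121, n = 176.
z(121, 176; 2, 2) ≤ (1/2)[121 + √(121² + 4·121·176·175)] = (1/2)[121 + √14921841] = 1991.9399

Kővári–Sós–Turán: let r_1, ..., r_121 be the row sums and z = Σ r_i the total number of 1s. Each pair of columns can share at most one row with both entries 1 (else a 2×2 all-ones block appears), so Σ_i C(r_i, 2) ≤ C(176, 2) = 15400. By convexity Σ_i C(r_i, 2) ≥ 121·C(z/121, 2) = z(z − 121)/(2·121), giving z² − 121z − 121·176·175 ≤ 0 and hence z ≤ (1/2)[121 + √(14641 + 4·3726800)] = (1/2)[121 + √14921841] ≈ (1/2)(121 + 3862.8799) = 1991.9399.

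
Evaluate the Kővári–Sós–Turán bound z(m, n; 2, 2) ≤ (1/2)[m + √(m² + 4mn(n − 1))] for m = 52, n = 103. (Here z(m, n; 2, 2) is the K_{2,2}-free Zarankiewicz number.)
z(52, 103; 2, 2) ≤ (1/2)[52 + √(52² + 4·52·103·102)] = (1/2)[52 + √2187952] = 765.5864

Kővári–Sós–Turán: let r_1, ..., r_52 be the row sums and z = Σ r_i the total number of 1s. Each pair of columns can share at most one row with both entries 1 (else a 2×2 all-ones block appears), so Σ_i C(r_i, 2) ≤ C(103, 2) = 5253. By convexity Σ_i C(r_i, 2) ≥ 52·C(z/52, 2) = z(z − 52)/(2·52), giving z² − 52z − 52·103·102 ≤ 0 and hence z ≤ (1/2)[52 + √(2704 + 4·546312)] = (1/2)[52 + √2187952] ≈ (1/2)(52 + 1479.1727) = 765.5864.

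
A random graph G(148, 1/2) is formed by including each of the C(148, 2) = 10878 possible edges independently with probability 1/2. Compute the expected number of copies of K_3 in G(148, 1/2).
E[# K_3] = C(148, 3) · (1/2)^C(3, 2) = 529396 / 2^3 = 132349/2 = 66174.5

For each 3-subset S of vertices (there are C(148, 3) = 529396 such S), let X_S = 1 if S induces a K_3 (all C(3, 2) = 3 edges present). Then P(X_S = 1) = (1/2)^3 = 1/8. By linearity of expectation, E[# K_3] = C(148, 3) · (1/2)^3 = 529396 / 8 = 132349/2 = 66174.5.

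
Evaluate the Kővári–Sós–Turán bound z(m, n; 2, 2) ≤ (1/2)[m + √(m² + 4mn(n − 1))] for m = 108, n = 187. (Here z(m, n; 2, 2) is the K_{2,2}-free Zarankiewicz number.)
z(108, 187; 2, 2) ≤ (1/2)[108 + √(108² + 4·108·187·186)] = (1/2)[108 + √15037488] = 1992.91

Kővári–Sós–Turán: let r_1, ..., r_108 be the row sums and z = Σ r_i the total number of 1s. Each pair of columns can share at most one row with both entries 1 (else a 2×2 all-ones block appears), so Σ_i C(r_i, 2) ≤ C(187, 2) = 17391. By convexity Σ_i C(r_i, 2) ≥ 108·C(z/108, 2) = z(z − 108)/(2·108), giving z² − 108z − 108·187·186 ≤ 0 and hence z ≤ (1/2)[108 + √(11664 + 4·3756456)] = (1/2)[108 + √15037488] ≈ (1/2)(108 + 3877.82) = 1992.91.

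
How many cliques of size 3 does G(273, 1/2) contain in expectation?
E[# K_3] = C(273, 3) · (1/2)^C(3, 2) = 3353896 / 2^3 = 419237

For each 3-subset S of vertices (there are C(273, 3) = 3353896 such S), let X_S = 1 if S induces a K_3 (all C(3, 2) = 3 edges present). Then P(X_S = 1) = (1/2)^3 = 1/8. By linearity of expectation, E[# K_3] = C(273, 3) · (1/2)^3 = 3353896 / 8 = 419237.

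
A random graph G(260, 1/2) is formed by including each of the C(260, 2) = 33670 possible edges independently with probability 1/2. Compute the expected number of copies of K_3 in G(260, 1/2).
E[# K_3] = C(260, 3) · (1/2)^C(3, 2) = 2895620 / 2^3 = 723905/2 = 361952.5

For each 3-subset S of vertices (there are C(260, 3) = 2895620 such S), let X_S = 1 if S induces a K_3 (all C(3, 2) = 3 edges present). Then P(X_S = 1) = (1/2)^3 = 1/8. By linearity of expectation, E[# K_3] = C(260, 3) · (1/2)^3 = 2895620 / 8 = 723905/2 = 361952.5.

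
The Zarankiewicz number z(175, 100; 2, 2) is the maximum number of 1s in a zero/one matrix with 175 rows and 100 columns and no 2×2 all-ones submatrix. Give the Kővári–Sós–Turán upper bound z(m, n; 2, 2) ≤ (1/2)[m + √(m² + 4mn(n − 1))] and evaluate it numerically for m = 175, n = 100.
z(175, 100; 2, 2) ≤ (1/2)[175 + √(175² + 4·175·100·99)] = (1/2)[175 + √6960625] = 1406.6498

Kővári–Sós–Turán: let r_1, ..., r_175 be the row sums and z = Σ r_i the total number of 1s. Each pair of columns can share at most one row with both entries 1 (else a 2×2 all-ones block appears), so Σ_i C(r_i, 2) ≤ C(100, 2) = 4950. By convexity Σ_i C(r_i, 2) ≥ 175·C(z/175, 2) = z(z − 175)/(2·175), giving z² − 175z − 175·100·99 ≤ 0 and hence z ≤ (1/2)[175 + √(30625 + 4·1732500)] = (1/2)[175 + √6960625] ≈ (1/2)(175 + 2638.2996) = 1406.6498.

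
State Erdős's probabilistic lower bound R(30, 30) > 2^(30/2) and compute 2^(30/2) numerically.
2^(30/2) = 32768; so R(30, 30) > 32768

Colour each edge of K_n uniformly at random with red/blue. The expected number of monochromatic K_30 is C(n, 30) · 2 · 2^(−C(30,2)). If C(n, 30) · 2^(1 − C(30,2)) < 1, then with positive probability no monochromatic K_30 exists, so R(30, 30) > n. The standard estimate C(n, 30) ≤ n^30/30! shows this inequality holds whenever n ≤ 2^(30/2) (since 30! · 2^(C(30,2) − 1) > 2^(30^2/2) ≥ n^30). Hence R(30, 30) > 2^(30/2) = 32768.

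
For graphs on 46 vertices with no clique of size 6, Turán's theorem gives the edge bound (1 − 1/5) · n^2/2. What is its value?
Turán density bound = (4/5) · 46^2/2 = 4232/5 ≈ 846.4

Turán's theorem: ex(n, K_{r+1}) is achieved by the complete r-partite Turán graph T(n, r) with parts as balanced as possible, and is at most (1 − 1/r) · n^2/2. For r = 5, n = 46: the density bound is (4/5) · 2116/2 = 4232/5 ≈ 846.4. The integer-valued extremum is e(T(46, 5)) = 846, which is strictly less than the density bound 4232/5 since 5 ∤ 46 (the parts of T(46, 5) cannot all be equal).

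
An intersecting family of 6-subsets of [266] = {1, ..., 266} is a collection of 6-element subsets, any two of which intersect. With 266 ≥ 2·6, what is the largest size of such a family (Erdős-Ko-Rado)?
max |F| = C(265, 5) = 10484943678

Erdős-Ko-Rado (1961): when n ≥ 2k, max |F| = C(n−1, k−1). The bound is attained by the star {A : i ∈ A} for any fixed i ∈ [n]. Here C(266−1, 6−1) = C(265, 5) = 10484943678.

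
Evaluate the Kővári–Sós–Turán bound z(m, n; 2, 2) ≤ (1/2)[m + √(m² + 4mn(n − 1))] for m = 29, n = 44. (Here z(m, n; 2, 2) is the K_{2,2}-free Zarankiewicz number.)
z(29, 44; 2, 2) ≤ (1/2)[29 + √(29² + 4·29·44·43)] = (1/2)[29 + √220313] = 249.1876

Kővári–Sós–Turán: let r_1, ..., r_29 be the row sums and z = Σ r_i the total number of 1s. Each pair of columns can share at most one row with both entries 1 (else a 2×2 all-ones block appears), so Σ_i C(r_i, 2) ≤ C(44, 2) = 946. By convexity Σ_i C(r_i, 2) ≥ 29·C(z/29, 2) = z(z − 29)/(2·29), giving z² − 29z − 29·44·43 ≤ 0 and hence z ≤ (1/2)[29 + √(841 + 4·54868)] = (1/2)[29 + √220313] ≈ (1/2)(29 + 469.3751) = 249.1876.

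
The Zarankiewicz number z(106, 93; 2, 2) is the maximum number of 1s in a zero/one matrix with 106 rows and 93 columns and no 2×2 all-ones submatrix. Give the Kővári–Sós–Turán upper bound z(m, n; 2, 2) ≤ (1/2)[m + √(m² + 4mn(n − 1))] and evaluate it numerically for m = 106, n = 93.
z(106, 93; 2, 2) ≤ (1/2)[106 + √(106² + 4·106·93·92)] = (1/2)[106 + √3638980] = 1006.8055

Kővári–Sós–Turán: let r_1, ..., r_106 be the row sums and z = Σ r_i the total number of 1s. Each pair of columns can share at most one row with both entries 1 (else a 2×2 all-ones block appears), so Σ_i C(r_i, 2) ≤ C(93, 2) = 4278. By convexity Σ_i C(r_i, 2) ≥ 106·C(z/106, 2) = z(z − 106)/(2·106), giving z² − 106z − 106·93·92 ≤ 0 and hence z ≤ (1/2)[106 + √(11236 + 4·906936)] = (1/2)[106 + √3638980] ≈ (1/2)(106 + 1907.6111) = 1006.8055.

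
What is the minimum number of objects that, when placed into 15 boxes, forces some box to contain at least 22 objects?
n = (22 − 1)·15 + 1 = 316

By the generalised pigeonhole principle, to guarantee some box contains ≥ r objects we need more than (r − 1) · k objects total. Threshold: n = (r − 1) · k + 1. With r = 22 and k = 15: n = 21 · 15 + 1 = 315 + 1 = 316. For n = 315 = 21 · 15, we can put exactly 21 objects in every box, avoiding 22 in any single one — so 316 is tight.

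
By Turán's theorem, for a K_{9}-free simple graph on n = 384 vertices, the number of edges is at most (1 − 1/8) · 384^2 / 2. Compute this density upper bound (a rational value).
Turán density bound = (7/8) · 384^2/2 = 64512

Turán's theorem: ex(n, K_{r+1}) is achieved by the complete r-partite Turán graph T(n, r) with parts as balanced as possible, and is at most (1 − 1/r) · n^2/2. For r = 8, n = 384: the density bound is (7/8) · 147456/2 = 64512. Since 8 ∣ 384, the Turán graph T(384, 8) has parts of equal size 48, and its edge count e(T(384, 8)) = 64512 attains the density bound exactly.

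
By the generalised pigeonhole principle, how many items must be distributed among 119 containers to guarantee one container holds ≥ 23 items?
n = (23 − 1)·119 + 1 = 2619

By the generalised pigeonhole principle, to guarantee some box contains ≥ r objects we need more than (r − 1) · k objects total. Threshold: n = (r − 1) · k + 1. With r = 23 and k = 119: n = 22 · 119 + 1 = 2618 + 1 = 2619. For n = 2618 = 22 · 119, we can put exactly 22 objects in every box, avoiding 23 in any single one — so 2619 is tight.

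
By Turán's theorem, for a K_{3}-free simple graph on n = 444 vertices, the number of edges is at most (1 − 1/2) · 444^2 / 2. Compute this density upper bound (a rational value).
Turán density bound = (1/2) · 444^2/2 = 49284

Turán's theorem: ex(n, K_{r+1}) is achieved by the complete r-partite Turán graph T(n, r) with parts as balanced as possible, and is at most (1 − 1/r) · n^2/2. For r = 2, n = 444: the density bound is (1/2) · 197136/2 = 49284. Since 2 ∣ 444, the Turán graph T(444, 2) has parts of equal size 222, and its edge count e(T(444, 2)) = 49284 attains the density bound exactly.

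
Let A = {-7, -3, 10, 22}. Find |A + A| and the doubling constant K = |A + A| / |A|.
K = |A + A| / |A| = 10/4 = 5/2

Enumerate A + A = {a + b : a, b ∈ A}. With |A| = 4, there are |A|^2 = 16 ordered sum pairs; collecting distinct values, A + A = {-14, -10, -6, 3, 7, 15, 19, 20, 32, 44}, so |A + A| = 10. Thus K = 10/4 = 5/2. For comparison, the minimum possible |A + A| over all 4-element sets is 2·4 − 1 = 7 (so min K = 7/4), attained only by arithmetic progressions.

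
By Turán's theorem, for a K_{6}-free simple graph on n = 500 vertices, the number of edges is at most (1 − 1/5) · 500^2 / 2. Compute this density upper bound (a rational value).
Turán density bound = (4/5) · 500^2/2 = 100000

Turán's theorem: ex(n, K_{r+1}) is achieved by the complete r-partite Turán graph T(n, r) with parts as balanced as possible, and is at most (1 − 1/r) · n^2/2. For r = 5, n = 500: the density bound is (4/5) · 250000/2 = 100000. Since 5 ∣ 500, the Turán graph T(500, 5) has parts of equal size 100, and its edge count e(T(500, 5)) = 100000 attains the density bound exactly.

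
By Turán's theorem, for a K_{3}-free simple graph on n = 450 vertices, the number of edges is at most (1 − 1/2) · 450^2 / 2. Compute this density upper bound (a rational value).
Turán density bound = (1/2) · 450^2/2 = 50625

Turán's theorem: ex(n, K_{r+1}) is achieved by the complete r-partite Turán graph T(n, r) with parts as balanced as possible, and is at most (1 − 1/r) · n^2/2. For r = 2, n = 450: the density bound is (1/2) · 202500/2 = 50625. Since 2 ∣ 450, the Turán graph T(450, 2) has parts of equal size 225, and its edge count e(T(450, 2)) = 50625 attains the density bound exactly.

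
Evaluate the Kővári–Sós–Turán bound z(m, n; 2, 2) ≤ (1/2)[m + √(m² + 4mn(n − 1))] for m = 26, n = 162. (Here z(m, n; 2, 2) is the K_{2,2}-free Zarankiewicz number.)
z(26, 162; 2, 2) ≤ (1/2)[26 + √(26² + 4·26·162·161)] = (1/2)[26 + √2713204] = 836.5903

Kővári–Sós–Turán: let r_1, ..., r_26 be the row sums and z = Σ r_i the total number of 1s. Each pair of columns can share at most one row with both entries 1 (else a 2×2 all-ones block appears), so Σ_i C(r_i, 2) ≤ C(162, 2) = 13041. By convexity Σ_i C(r_i, 2) ≥ 26·C(z/26, 2) = z(z − 26)/(2·26), giving z² − 26z − 26·162·161 ≤ 0 and hence z ≤ (1/2)[26 + √(676 + 4·678132)] = (1/2)[26 + √2713204] ≈ (1/2)(26 + 1647.1806) = 836.5903.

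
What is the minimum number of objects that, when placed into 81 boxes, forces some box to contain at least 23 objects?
n = (23 − 1)·81 + 1 = 1783

By the generalised pigeonhole principle, to guarantee some box contains ≥ r objects we need more than (r − 1) · k objects total. Threshold: n = (r − 1) · k + 1. With r = 23 and k = 81: n = 22 · 81 + 1 = 1782 + 1 = 1783. For n = 1782 = 22 · 81, we can put exactly 22 objects in every box, avoiding 23 in any single one — so 1783 is tight.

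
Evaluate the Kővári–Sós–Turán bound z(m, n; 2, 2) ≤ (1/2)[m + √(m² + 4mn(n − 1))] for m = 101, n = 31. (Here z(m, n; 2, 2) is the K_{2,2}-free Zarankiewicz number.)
z(101, 31; 2, 2) ≤ (1/2)[101 + √(101² + 4·101·31·30)] = (1/2)[101 + √385921] = 361.1127

Kővári–Sós–Turán: let r_1, ..., r_101 be the row sums and z = Σ r_i the total number of 1s. Each pair of columns can share at most one row with both entries 1 (else a 2×2 all-ones block appears), so Σ_i C(r_i, 2) ≤ C(31, 2) = 465. By convexity Σ_i C(r_i, 2) ≥ 101·C(z/101, 2) = z(z − 101)/(2·101), giving z² − 101z − 101·31·30 ≤ 0 and hence z ≤ (1/2)[101 + √(10201 + 4·93930)] = (1/2)[101 + √385921] ≈ (1/2)(101 + 621.2254) = 361.1127.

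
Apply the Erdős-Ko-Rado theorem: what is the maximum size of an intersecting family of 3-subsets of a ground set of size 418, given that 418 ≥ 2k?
max |F| = C(417, 2) = 86736

The Erdős-Ko-Rado theorem states: for n ≥ 2k, an intersecting family of k-subsets of an n-element set has size at most C(n − 1, k − 1), with equality for 'star' families {A ⊆ [n] : |A| = k, i ∈ A} (fix an element i). For n = 418, k = 3: C(417, 2) = 86736.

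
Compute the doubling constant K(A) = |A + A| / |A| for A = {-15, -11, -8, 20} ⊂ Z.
K = |A + A| / |A| = 10/4 = 5/2

Enumerate A + A = {a + b : a, b ∈ A}. With |A| = 4, there are |A|^2 = 16 ordered sum pairs; collecting distinct values, A + A = {-30, -26, -23, -22, -19, -16, 5, 9, 12, 40}, so |A + A| = 10. Thus K = 10/4 = 5/2. For comparison, the minimum possible |A + A| over all 4-element sets is 2·4 − 1 = 7 (so min K = 7/4), attained only by arithmetic progressions.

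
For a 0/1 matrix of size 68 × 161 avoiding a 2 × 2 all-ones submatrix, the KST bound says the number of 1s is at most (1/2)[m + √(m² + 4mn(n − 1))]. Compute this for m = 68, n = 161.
z(68, 161; 2, 2) ≤ (1/2)[68 + √(68² + 4·68·161·160)] = (1/2)[68 + √7011344] = 1357.9471

Kővári–Sós–Turán: let r_1, ..., r_68 be the row sums and z = Σ r_i the total number of 1s. Each pair of columns can share at most one row with both entries 1 (else a 2×2 all-ones block appears), so Σ_i C(r_i, 2) ≤ C(161, 2) = 12880. By convexity Σ_i C(r_i, 2) ≥ 68·C(z/68, 2) = z(z − 68)/(2·68), giving z² − 68z − 68·161·160 ≤ 0 and hence z ≤ (1/2)[68 + √(4624 + 4·1751680)] = (1/2)[68 + √7011344] ≈ (1/2)(68 + 2647.8943) = 1357.9471.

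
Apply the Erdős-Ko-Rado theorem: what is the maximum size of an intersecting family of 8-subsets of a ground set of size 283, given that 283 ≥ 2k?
max |F| = C(282, 7) = 26104824235656

Erdős-Ko-Rado (1961): when n ≥ 2k, max |F| = C(n−1, k−1). The bound is attained by the star {A : i ∈ A} for any fixed i ∈ [n]. Here C(283−1, 8−1) = C(282, 7) = 26104824235656.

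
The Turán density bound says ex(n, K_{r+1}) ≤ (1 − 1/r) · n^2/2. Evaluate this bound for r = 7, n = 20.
Turán density bound = (6/7) · 20^2/2 = 1200/7 ≈ 171.4286

Turán's theorem: ex(n, K_{r+1}) is achieved by the complete r-partite Turán graph T(n, r) with parts as balanced as possible, and is at most (1 − 1/r) · n^2/2. For r = 7, n = 20: the density bound is (6/7) · 400/2 = 1200/7 ≈ 171.4286. The integer-valued extremum is e(T(20, 7)) = 171, which is strictly less than the density bound 1200/7 since 7 ∤ 20 (the parts of T(20, 7) cannot all be equal).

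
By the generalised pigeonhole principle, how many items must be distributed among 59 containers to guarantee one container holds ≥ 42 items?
n = (42 − 1)·59 + 1 = 2420

By the generalised pigeonhole principle, to guarantee some box contains ≥ r objects we need more than (r − 1) · k objects total. Threshold: n = (r − 1) · k + 1. With r = 42 and k = 59: n = 41 · 59 + 1 = 2419 + 1 = 2420. For n = 2419 = 41 · 59, we can put exactly 41 objects in every box, avoiding 42 in any single one — so 2420 is tight.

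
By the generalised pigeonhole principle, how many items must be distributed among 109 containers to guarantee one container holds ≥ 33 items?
n = (33 − 1)·109 + 1 = 3489

By the generalised pigeonhole principle, to guarantee some box contains ≥ r objects we need more than (r − 1) · k objects total. Threshold: n = (r − 1) · k + 1. With r = 33 and k = 109: n = 32 · 109 + 1 = 3488 + 1 = 3489. For n = 3488 = 32 · 109, we can put exactly 32 objects in every box, avoiding 33 in any single one — so 3489 is tight.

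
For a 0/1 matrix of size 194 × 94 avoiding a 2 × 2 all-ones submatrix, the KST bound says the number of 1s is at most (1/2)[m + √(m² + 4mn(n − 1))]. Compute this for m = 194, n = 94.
z(194, 94; 2, 2) ≤ (1/2)[194 + √(194² + 4·194·94·93)] = (1/2)[194 + √6821428] = 1402.8932

Kővári–Sós–Turán: let r_1, ..., r_194 be the row sums and z = Σ r_i the total number of 1s. Each pair of columns can share at most one row with both entries 1 (else a 2×2 all-ones block appears), so Σ_i C(r_i, 2) ≤ C(94, 2) = 4371. By convexity Σ_i C(r_i, 2) ≥ 194·C(z/194, 2) = z(z − 194)/(2·194), giving z² − 194z − 194·94·93 ≤ 0 and hence z ≤ (1/2)[194 + √(37636 + 4·1695948)] = (1/2)[194 + √6821428] ≈ (1/2)(194 + 2611.7864) = 1402.8932.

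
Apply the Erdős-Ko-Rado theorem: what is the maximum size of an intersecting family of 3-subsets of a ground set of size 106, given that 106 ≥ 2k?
max |F| = C(105, 2) = 5460

Erdős-Ko-Rado (1961): when n ≥ 2k, max |F| = C(n−1, k−1). The bound is attained by the star {A : i ∈ A} for any fixed i ∈ [n]. Here C(106−1, 3−1) = C(105, 2) = 5460.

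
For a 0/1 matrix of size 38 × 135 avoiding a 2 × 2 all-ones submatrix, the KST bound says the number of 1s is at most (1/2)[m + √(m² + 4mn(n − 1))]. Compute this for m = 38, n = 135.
z(38, 135; 2, 2) ≤ (1/2)[38 + √(38² + 4·38·135·134)] = (1/2)[38 + √2751124] = 848.3256

Kővári–Sós–Turán: let r_1, ..., r_38 be the row sums and z = Σ r_i the total number of 1s. Each pair of columns can share at most one row with both entries 1 (else a 2×2 all-ones block appears), so Σ_i C(r_i, 2) ≤ C(135, 2) = 9045. By convexity Σ_i C(r_i, 2) ≥ 38·C(z/38, 2) = z(z − 38)/(2·38), giving z² − 38z − 38·135·134 ≤ 0 and hence z ≤ (1/2)[38 + √(1444 + 4·687420)] = (1/2)[38 + √2751124] ≈ (1/2)(38 + 1658.6513) = 848.3256.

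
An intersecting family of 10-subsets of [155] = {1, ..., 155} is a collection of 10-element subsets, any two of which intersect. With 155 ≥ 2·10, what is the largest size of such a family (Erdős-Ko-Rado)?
max |F| = C(154, 9) = 105798396965030

The Erdős-Ko-Rado theorem states: for n ≥ 2k, an intersecting family of k-subsets of an n-element set has size at most C(n − 1, k − 1), with equality for 'star' families {A ⊆ [n] : |A| = k, i ∈ A} (fix an element i). For n = 155, k = 10: C(154, 9) = 105798396965030.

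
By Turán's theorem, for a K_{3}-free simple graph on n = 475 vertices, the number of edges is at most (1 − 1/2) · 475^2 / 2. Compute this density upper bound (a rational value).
Turán density bound = (1/2) · 475^2/2 = 225625/4 ≈ 56406.25

Turán's theorem: ex(n, K_{r+1}) is achieved by the complete r-partite Turán graph T(n, r) with parts as balanced as possible, and is at most (1 − 1/r) · n^2/2. For r = 2, n = 475: the density bound is (1/2) · 225625/2 = 225625/4 ≈ 56406.25. The integer-valued extremum is e(T(475, 2)) = 56406, which is strictly less than the density bound 225625/4 since 2 ∤ 475 (the parts of T(475, 2) cannot all be equal).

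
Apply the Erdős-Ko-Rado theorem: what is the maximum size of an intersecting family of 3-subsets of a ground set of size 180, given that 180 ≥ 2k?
max |F| = C(179, 2) = 15931

Erdős-Ko-Rado (1961): when n ≥ 2k, max |F| = C(n−1, k−1). The bound is attained by the star {A : i ∈ A} for any fixed i ∈ [n]. Here C(180−1, 3−1) = C(179, 2) = 15931.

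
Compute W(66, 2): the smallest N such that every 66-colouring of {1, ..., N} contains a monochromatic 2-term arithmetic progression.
W(66, 2) = 66 + 1 = 67

A 2-term AP is any pair of integers, so a monochromatic 2-AP exists iff some colour is used at least twice. With 66 colours, the colouring i ↦ i on {1, ..., 66} uses each colour once, avoiding any monochromatic pair, so W(66, 2) > 66. For {1, ..., 67}, pigeonhole forces two integers of the same colour, which form a monochromatic 2-AP. Hence W(66, 2) = 67.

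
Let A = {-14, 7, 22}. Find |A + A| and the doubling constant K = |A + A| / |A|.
K = |A + A| / |A| = 6/3 = 2

Enumerate A + A = {a + b : a, b ∈ A}. With |A| = 3, there are |A|^2 = 9 ordered sum pairs; collecting distinct values, A + A = {-28, -7, 8, 14, 29, 44}, so |A + A| = 6. Thus K = 6/3 = 2. For comparison, the minimum possible |A + A| over all 3-element sets is 2·3 − 1 = 5 (so min K = 5/3), attained only by arithmetic progressions.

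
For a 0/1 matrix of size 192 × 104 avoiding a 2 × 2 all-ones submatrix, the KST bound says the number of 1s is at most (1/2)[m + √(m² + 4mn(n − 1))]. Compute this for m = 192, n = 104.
z(192, 104; 2, 2) ≤ (1/2)[192 + √(192² + 4·192·104·103)] = (1/2)[192 + √8263680] = 1533.3309

Kővári–Sós–Turán: let r_1, ..., r_192 be the row sums and z = Σ r_i the total number of 1s. Each pair of columns can share at most one row with both entries 1 (else a 2×2 all-ones block appears), so Σ_i C(r_i, 2) ≤ C(104, 2) = 5356. By convexity Σ_i C(r_i, 2) ≥ 192·C(z/192, 2) = z(z − 192)/(2·192), giving z² − 192z − 192·104·103 ≤ 0 and hence z ≤ (1/2)[192 + √(36864 + 4·2056704)] = (1/2)[192 + √8263680] ≈ (1/2)(192 + 2874.6617) = 1533.3309.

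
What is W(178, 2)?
W(178, 2) = 178 + 1 = 179

A 2-term AP is any pair of integers, so a monochromatic 2-AP exists iff some colour is used at least twice. With 178 colours, the colouring i ↦ i on {1, ..., 178} uses each colour once, avoiding any monochromatic pair, so W(178, 2) > 178. For {1, ..., 179}, pigeonhole forces two integers of the same colour, which form a monochromatic 2-AP. Hence W(178, 2) = 179.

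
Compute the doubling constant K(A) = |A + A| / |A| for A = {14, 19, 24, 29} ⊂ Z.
K = |A + A| / |A| = 7/4

Enumerate A + A = {a + b : a, b ∈ A}. With |A| = 4, there are |A|^2 = 16 ordered sum pairs; collecting distinct values, A + A = {28, 33, 38, 43, 48, 53, 58}, so |A + A| = 7. Thus K = 7/4. Here |A + A| = 2|A| − 1 = 7, the minimum possible — so K = 7/4 is minimal, which holds iff A is an arithmetic progression.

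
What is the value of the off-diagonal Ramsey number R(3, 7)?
R(3, 7) = 23

Lower bound: an explicit 2-colouring of K_{22} (typically a Paley-type or other structured construction) avoids a red K_3 and a blue K_7, showing R(3, 7) > 22.
Upper bound: the simple Erdős–Szekeres recurrence only gives R(3, 7) ≤ 25; the tight bound R(3, 7) ≤ 23 requires a sharper case analysis (or computer search) of 2-colourings of K_{23}.
Hence R(3, 7) = 23.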